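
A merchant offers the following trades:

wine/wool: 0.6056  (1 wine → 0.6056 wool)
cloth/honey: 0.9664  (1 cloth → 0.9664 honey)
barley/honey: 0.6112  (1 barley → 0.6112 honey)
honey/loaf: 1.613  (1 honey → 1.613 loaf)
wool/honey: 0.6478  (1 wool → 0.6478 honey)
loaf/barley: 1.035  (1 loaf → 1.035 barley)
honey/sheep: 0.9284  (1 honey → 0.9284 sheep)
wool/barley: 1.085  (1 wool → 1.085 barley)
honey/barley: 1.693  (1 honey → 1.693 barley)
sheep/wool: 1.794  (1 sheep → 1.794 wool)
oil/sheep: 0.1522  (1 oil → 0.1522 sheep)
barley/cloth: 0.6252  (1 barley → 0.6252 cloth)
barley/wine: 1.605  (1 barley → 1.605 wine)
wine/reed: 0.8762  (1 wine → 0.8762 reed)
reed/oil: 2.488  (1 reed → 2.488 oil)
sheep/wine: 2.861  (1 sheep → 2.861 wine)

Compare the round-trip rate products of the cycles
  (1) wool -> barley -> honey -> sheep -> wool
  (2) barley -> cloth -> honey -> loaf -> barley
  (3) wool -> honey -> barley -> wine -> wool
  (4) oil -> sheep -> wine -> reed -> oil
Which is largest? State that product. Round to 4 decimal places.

(1) 1.085 × 0.6112 × 0.9284 × 1.794 = 1.10451
(2) 0.6252 × 0.9664 × 1.613 × 1.035 = 1.00867
(3) 0.6478 × 1.693 × 1.605 × 0.6056 = 1.06600
(4) 0.1522 × 2.861 × 0.8762 × 2.488 = 0.94926
Highest is cycle (1) at 1.1045 (>1, arbitrage).

1.1045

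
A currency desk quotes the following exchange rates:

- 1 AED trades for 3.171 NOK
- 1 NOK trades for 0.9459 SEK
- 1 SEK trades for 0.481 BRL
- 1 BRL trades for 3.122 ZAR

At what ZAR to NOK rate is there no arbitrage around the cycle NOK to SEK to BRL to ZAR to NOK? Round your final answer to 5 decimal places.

0.70401

Known legs of the cycle: 0.9459 × 0.481 × 3.122 = 1.4204410038
For no arbitrage the full-cycle product must be 1, so the missing rate is 1 / 1.4204410038 ≈ 0.7040067.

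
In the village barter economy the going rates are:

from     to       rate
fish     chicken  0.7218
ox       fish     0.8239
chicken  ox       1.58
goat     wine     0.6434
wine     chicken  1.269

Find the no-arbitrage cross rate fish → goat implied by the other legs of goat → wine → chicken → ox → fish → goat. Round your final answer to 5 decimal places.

0.94086

Known legs of the cycle: 0.6434 × 1.269 × 1.58 × 0.8239 = 1.0628556082452
For no arbitrage the full-cycle product must be 1, so the missing rate is 1 / 1.0628556082452 ≈ 0.9408616.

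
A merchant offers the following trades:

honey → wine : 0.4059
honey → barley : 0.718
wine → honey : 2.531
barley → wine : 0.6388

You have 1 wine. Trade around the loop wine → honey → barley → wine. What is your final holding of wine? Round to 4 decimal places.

1.1609

1 wine × 2.531 = 2.531 honey
2.531 honey × 0.718 = 1.817258 barley
1.817258 barley × 0.6388 = 1.1608644104 wine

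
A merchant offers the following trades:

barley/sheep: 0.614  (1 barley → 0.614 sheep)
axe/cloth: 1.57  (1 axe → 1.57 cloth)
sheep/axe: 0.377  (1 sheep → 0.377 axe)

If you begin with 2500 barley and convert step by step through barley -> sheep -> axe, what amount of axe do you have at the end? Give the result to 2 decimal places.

578.70

2500 barley × 0.614 = 1535 sheep
1535 sheep × 0.377 = 578.695 axe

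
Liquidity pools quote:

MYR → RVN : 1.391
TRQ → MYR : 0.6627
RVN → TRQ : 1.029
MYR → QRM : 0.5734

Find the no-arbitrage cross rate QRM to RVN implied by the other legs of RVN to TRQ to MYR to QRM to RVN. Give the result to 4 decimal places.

2.5575

Known legs of the cycle: 1.029 × 0.6627 × 0.5734 = 0.39101195322
For no arbitrage the full-cycle product must be 1, so the missing rate is 1 / 0.39101195322 ≈ 2.557467.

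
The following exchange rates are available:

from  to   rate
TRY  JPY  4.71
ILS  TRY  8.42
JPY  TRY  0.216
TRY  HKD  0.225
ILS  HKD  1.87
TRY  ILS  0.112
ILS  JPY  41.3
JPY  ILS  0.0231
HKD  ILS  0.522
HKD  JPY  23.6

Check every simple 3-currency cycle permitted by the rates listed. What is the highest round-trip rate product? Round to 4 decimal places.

JPY→TRY→HKD→JPY: 0.216 × 0.225 × 23.6 = 1.14696
JPY→ILS→HKD→JPY: 0.0231 × 1.87 × 23.6 = 1.01945
JPY→TRY→ILS→JPY: 0.216 × 0.112 × 41.3 = 0.99913
TRY→HKD→ILS→TRY: 0.225 × 0.522 × 8.42 = 0.98893
JPY→ILS→TRY→JPY: 0.0231 × 8.42 × 4.71 = 0.91610
Maximum is JPY→TRY→HKD→JPY at 1.1470; arbitrage exists.

1.1470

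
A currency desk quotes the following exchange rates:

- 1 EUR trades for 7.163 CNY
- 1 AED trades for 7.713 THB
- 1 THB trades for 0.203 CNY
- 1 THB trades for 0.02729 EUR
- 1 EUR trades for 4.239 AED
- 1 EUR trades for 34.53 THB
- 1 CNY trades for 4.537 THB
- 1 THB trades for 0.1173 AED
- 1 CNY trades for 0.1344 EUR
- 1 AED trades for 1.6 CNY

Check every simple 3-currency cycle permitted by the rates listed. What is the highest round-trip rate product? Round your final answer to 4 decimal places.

0.9421

THB→CNY→EUR→THB: 0.203 × 0.1344 × 34.53 = 0.94209
EUR→AED→CNY→EUR: 4.239 × 1.6 × 0.1344 = 0.91155
THB→EUR→AED→THB: 0.02729 × 4.239 × 7.713 = 0.89226
THB→EUR→CNY→THB: 0.02729 × 7.163 × 4.537 = 0.88688
THB→AED→CNY→THB: 0.1173 × 1.6 × 4.537 = 0.85150
Maximum is THB→CNY→EUR→THB at 0.9421; no arbitrage — every cycle loses value.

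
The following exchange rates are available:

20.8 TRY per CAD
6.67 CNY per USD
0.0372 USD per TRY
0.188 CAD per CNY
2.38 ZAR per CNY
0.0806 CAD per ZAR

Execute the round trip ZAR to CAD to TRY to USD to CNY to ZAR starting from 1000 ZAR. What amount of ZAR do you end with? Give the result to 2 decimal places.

990.02

1000 ZAR × 0.0806 = 80.6 CAD
80.6 CAD × 20.8 = 1676.48 TRY
1676.48 TRY × 0.0372 = 62.365056 USD
62.365056 USD × 6.67 = 415.97492352 CNY
415.97492352 CNY × 2.38 = 990.0203179776 ZAR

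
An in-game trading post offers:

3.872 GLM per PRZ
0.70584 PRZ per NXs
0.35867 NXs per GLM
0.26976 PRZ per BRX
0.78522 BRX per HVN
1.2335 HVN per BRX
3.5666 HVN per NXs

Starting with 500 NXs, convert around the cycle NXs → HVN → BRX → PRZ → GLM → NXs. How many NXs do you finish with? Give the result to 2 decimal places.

500 NXs × 3.5666 = 1783.3 HVN
1783.3 HVN × 0.78522 = 1400.282826 BRX
1400.282826 BRX × 0.26976 = 377.74029514176 PRZ
377.74029514176 PRZ × 3.872 = 1462.61042278889472 GLM
1462.61042278889472 GLM × 0.35867 = 524.5944803416928692224 NXs

524.59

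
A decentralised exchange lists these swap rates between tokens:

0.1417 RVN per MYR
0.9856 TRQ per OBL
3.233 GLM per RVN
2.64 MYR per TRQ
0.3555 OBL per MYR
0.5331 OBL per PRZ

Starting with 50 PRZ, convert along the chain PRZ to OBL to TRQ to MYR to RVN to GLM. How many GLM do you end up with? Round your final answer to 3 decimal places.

50 PRZ × 0.5331 = 26.655 OBL
26.655 OBL × 0.9856 = 26.271168 TRQ
26.271168 TRQ × 2.64 = 69.35588352 MYR
69.35588352 MYR × 0.1417 = 9.827728694784 RVN
9.827728694784 RVN × 3.233 = 31.773046870236672 GLM

31.773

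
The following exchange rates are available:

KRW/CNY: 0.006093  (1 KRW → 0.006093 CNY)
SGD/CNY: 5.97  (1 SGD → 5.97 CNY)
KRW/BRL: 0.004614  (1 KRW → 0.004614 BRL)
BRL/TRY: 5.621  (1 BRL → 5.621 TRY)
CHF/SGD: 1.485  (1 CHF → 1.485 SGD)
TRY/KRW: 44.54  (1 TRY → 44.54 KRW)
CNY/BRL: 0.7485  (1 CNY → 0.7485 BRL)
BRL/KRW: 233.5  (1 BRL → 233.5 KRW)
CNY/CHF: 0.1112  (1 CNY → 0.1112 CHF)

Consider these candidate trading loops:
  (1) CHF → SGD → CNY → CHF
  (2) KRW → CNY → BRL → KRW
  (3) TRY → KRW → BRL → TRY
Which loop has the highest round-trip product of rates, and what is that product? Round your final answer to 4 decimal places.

1.1552

(1) 1.485 × 5.97 × 0.1112 = 0.98584
(2) 0.006093 × 0.7485 × 233.5 = 1.06490
(3) 44.54 × 0.004614 × 5.621 = 1.15516
Highest is cycle (3) at 1.1552 (>1, arbitrage).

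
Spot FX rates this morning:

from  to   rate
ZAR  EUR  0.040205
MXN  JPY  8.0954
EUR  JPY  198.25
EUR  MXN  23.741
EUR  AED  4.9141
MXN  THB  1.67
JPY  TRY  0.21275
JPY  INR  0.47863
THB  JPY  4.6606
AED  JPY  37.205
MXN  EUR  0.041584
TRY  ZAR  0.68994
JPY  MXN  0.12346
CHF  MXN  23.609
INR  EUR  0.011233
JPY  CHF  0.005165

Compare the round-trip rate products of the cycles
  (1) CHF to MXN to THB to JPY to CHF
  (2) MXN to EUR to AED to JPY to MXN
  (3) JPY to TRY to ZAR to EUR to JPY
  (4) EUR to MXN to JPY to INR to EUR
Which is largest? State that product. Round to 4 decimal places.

1.1700

(1) 23.609 × 1.67 × 4.6606 × 0.005165 = 0.94909
(2) 0.041584 × 4.9141 × 37.205 × 0.12346 = 0.93864
(3) 0.21275 × 0.68994 × 0.040205 × 198.25 = 1.16997
(4) 23.741 × 8.0954 × 0.47863 × 0.011233 = 1.03332
Highest is cycle (3) at 1.1700 (>1, arbitrage).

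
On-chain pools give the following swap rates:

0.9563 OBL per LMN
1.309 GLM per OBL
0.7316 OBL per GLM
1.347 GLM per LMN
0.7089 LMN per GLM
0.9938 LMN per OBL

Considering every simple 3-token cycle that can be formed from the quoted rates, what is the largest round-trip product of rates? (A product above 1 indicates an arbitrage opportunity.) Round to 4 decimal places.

0.9794

GLM→OBL→LMN→GLM: 0.7316 × 0.9938 × 1.347 = 0.97936
GLM→LMN→OBL→GLM: 0.7089 × 0.9563 × 1.309 = 0.88740
Maximum is GLM→OBL→LMN→GLM at 0.9794; no arbitrage — every cycle loses value.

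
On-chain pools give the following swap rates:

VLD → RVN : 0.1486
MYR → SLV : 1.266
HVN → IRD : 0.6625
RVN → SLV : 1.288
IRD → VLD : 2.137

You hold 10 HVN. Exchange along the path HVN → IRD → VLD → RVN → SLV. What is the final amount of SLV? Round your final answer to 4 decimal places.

10 HVN × 0.6625 = 6.625 IRD
6.625 IRD × 2.137 = 14.157625 VLD
14.157625 VLD × 0.1486 = 2.103823075 RVN
2.103823075 RVN × 1.288 = 2.7097241206 SLV

2.7097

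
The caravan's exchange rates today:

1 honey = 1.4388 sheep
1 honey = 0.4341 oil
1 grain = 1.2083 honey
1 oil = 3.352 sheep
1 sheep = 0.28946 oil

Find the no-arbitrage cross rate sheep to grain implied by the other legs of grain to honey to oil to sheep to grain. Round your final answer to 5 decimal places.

Known legs of the cycle: 1.2083 × 0.4341 × 3.352 = 1.75820119656
For no arbitrage the full-cycle product must be 1, so the missing rate is 1 / 1.75820119656 ≈ 0.5687631.

0.56876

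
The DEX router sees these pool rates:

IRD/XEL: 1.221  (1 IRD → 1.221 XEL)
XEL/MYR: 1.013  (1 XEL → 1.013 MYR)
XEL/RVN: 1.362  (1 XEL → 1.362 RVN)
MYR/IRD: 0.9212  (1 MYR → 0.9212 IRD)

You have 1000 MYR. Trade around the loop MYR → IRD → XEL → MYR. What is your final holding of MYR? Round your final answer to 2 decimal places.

1000 MYR × 0.9212 = 921.2 IRD
921.2 IRD × 1.221 = 1124.7852 XEL
1124.7852 XEL × 1.013 = 1139.4074076 MYR

1139.41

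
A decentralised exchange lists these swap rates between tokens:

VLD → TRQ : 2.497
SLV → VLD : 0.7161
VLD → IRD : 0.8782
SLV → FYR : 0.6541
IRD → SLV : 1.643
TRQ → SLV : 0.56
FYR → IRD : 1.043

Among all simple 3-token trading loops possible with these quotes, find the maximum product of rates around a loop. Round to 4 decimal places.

1.1209

FYR→IRD→SLV→FYR: 1.043 × 1.643 × 0.6541 = 1.12090
VLD→IRD→SLV→VLD: 0.8782 × 1.643 × 0.7161 = 1.03325
VLD→TRQ→SLV→VLD: 2.497 × 0.56 × 0.7161 = 1.00134
Maximum is FYR→IRD→SLV→FYR at 1.1209; arbitrage exists.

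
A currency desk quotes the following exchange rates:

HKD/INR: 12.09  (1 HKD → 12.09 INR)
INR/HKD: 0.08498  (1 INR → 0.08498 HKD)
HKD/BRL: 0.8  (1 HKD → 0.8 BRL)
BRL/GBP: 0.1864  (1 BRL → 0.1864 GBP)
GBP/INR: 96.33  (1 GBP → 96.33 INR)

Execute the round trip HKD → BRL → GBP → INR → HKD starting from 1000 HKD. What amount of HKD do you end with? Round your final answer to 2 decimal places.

1220.71

1000 HKD × 0.8 = 800 BRL
800 BRL × 0.1864 = 149.12 GBP
149.12 GBP × 96.33 = 14364.7296 INR
14364.7296 INR × 0.08498 = 1220.714721408 HKD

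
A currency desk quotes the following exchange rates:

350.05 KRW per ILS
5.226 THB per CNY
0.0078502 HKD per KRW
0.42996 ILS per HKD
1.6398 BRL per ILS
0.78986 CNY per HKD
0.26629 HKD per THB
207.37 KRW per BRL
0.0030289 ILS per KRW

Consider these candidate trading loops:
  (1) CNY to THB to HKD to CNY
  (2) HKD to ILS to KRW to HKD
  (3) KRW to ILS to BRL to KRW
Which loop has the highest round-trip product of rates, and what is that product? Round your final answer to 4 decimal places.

(1) 5.226 × 0.26629 × 0.78986 = 1.09919
(2) 0.42996 × 350.05 × 0.0078502 = 1.18151
(3) 0.0030289 × 1.6398 × 207.37 = 1.02996
Highest is cycle (2) at 1.1815 (>1, arbitrage).

1.1815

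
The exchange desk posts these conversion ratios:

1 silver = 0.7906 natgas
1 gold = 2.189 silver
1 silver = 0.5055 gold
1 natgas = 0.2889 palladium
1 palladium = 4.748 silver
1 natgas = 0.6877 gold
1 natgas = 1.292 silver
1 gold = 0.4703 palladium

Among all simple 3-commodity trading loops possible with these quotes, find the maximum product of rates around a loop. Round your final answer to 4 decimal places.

1.1901

gold→silver→natgas→gold: 2.189 × 0.7906 × 0.6877 = 1.19015
gold→palladium→silver→gold: 0.4703 × 4.748 × 0.5055 = 1.12877
natgas→palladium→silver→natgas: 0.2889 × 4.748 × 0.7906 = 1.08446
Maximum is gold→silver→natgas→gold at 1.1901; arbitrage exists.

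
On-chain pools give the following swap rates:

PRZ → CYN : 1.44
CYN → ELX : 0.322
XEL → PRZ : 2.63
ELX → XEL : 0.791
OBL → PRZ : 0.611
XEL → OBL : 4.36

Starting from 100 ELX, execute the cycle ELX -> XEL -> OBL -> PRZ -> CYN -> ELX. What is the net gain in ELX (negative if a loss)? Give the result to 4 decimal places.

100 ELX × 0.791 = 79.1 XEL
79.1 XEL × 4.36 = 344.876 OBL
344.876 OBL × 0.611 = 210.719236 PRZ
210.719236 PRZ × 1.44 = 303.43569984 CYN
303.43569984 CYN × 0.322 = 97.70629534848 ELX
Net change: 97.70629534848 − 100 = -2.29370465152 ELX

-2.2937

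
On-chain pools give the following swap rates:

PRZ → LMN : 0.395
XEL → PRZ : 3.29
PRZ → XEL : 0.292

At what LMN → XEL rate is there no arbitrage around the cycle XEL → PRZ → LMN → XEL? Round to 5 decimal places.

0.76950

Known legs of the cycle: 3.29 × 0.395 = 1.29955
For no arbitrage the full-cycle product must be 1, so the missing rate is 1 / 1.29955 ≈ 0.7694971.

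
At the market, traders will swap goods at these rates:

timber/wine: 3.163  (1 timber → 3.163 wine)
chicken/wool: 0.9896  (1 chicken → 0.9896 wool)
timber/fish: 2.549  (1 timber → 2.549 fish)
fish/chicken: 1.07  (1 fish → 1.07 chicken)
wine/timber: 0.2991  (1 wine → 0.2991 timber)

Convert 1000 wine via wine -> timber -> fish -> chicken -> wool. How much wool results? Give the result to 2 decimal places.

807.29

1000 wine × 0.2991 = 299.1 timber
299.1 timber × 2.549 = 762.4059 fish
762.4059 fish × 1.07 = 815.774313 chicken
815.774313 chicken × 0.9896 = 807.2902601448 wool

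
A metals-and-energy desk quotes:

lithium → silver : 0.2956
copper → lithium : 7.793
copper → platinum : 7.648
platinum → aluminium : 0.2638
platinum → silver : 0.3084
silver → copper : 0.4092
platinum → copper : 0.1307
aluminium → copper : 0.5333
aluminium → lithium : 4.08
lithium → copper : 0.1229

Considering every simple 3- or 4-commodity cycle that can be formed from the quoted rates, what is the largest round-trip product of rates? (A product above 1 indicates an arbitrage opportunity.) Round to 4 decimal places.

aluminium→copper→platinum→aluminium: 0.5333 × 7.648 × 0.2638 = 1.07596
lithium→copper→platinum→aluminium→lithium: 0.1229 × 7.648 × 0.2638 × 4.08 = 1.01166
platinum→silver→copper→platinum: 0.3084 × 0.4092 × 7.648 = 0.96516
lithium→silver→copper→lithium: 0.2956 × 0.4092 × 7.793 = 0.94264
Maximum is aluminium→copper→platinum→aluminium at 1.0760; arbitrage exists.

1.0760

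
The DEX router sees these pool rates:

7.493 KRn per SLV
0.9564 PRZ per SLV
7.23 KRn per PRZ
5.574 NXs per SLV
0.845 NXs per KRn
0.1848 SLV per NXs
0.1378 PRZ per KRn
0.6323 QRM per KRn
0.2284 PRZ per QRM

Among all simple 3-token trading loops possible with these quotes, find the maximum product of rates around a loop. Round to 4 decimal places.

1.1701

NXs→SLV→KRn→NXs: 0.1848 × 7.493 × 0.845 = 1.17008
PRZ→KRn→QRM→PRZ: 7.23 × 0.6323 × 0.2284 = 1.04414
Maximum is NXs→SLV→KRn→NXs at 1.1701; arbitrage exists.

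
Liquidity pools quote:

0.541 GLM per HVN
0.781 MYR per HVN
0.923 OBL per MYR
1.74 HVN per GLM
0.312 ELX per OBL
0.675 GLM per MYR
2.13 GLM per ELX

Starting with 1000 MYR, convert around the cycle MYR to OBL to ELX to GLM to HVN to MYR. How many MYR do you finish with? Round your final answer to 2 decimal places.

833.56

1000 MYR × 0.923 = 923 OBL
923 OBL × 0.312 = 287.976 ELX
287.976 ELX × 2.13 = 613.38888 GLM
613.38888 GLM × 1.74 = 1067.2966512 HVN
1067.2966512 HVN × 0.781 = 833.5586845872 MYR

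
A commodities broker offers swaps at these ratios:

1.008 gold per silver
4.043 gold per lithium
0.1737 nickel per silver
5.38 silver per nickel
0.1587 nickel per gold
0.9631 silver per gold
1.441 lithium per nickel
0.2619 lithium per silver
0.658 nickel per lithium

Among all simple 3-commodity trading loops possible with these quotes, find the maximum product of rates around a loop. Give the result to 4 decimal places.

1.0198

silver→lithium→gold→silver: 0.2619 × 4.043 × 0.9631 = 1.01979
nickel→silver→lithium→nickel: 5.38 × 0.2619 × 0.658 = 0.92714
nickel→lithium→gold→nickel: 1.441 × 4.043 × 0.1587 = 0.92458
nickel→silver→gold→nickel: 5.38 × 1.008 × 0.1587 = 0.86064
Maximum is silver→lithium→gold→silver at 1.0198; arbitrage exists.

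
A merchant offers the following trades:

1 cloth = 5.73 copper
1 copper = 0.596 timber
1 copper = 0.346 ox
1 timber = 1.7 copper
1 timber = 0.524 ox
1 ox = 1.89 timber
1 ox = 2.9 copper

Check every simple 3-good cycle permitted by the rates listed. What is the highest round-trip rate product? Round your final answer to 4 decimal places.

1.1117

ox→timber→copper→ox: 1.89 × 1.7 × 0.346 = 1.11170
ox→copper→timber→ox: 2.9 × 0.596 × 0.524 = 0.90568
Maximum is ox→timber→copper→ox at 1.1117; arbitrage exists.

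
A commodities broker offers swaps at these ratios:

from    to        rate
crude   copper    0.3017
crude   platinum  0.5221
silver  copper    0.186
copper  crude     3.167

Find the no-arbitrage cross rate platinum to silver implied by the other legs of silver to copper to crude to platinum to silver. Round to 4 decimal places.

Known legs of the cycle: 0.186 × 3.167 × 0.5221 = 0.3075492702
For no arbitrage the full-cycle product must be 1, so the missing rate is 1 / 0.3075492702 ≈ 3.251512.

3.2515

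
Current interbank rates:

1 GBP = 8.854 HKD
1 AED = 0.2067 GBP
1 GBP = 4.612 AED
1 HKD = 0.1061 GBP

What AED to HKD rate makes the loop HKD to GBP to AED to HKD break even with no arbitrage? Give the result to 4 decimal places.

Known legs of the cycle: 0.1061 × 4.612 = 0.4893332
For no arbitrage the full-cycle product must be 1, so the missing rate is 1 / 0.4893332 ≈ 2.043597.

2.0436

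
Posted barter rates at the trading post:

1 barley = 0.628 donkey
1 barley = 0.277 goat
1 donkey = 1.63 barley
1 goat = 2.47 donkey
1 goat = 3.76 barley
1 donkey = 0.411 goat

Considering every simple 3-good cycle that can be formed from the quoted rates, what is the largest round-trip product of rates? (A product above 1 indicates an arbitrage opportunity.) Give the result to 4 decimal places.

barley→goat→donkey→barley: 0.277 × 2.47 × 1.63 = 1.11523
barley→donkey→goat→barley: 0.628 × 0.411 × 3.76 = 0.97049
Maximum is barley→goat→donkey→barley at 1.1152; arbitrage exists.

1.1152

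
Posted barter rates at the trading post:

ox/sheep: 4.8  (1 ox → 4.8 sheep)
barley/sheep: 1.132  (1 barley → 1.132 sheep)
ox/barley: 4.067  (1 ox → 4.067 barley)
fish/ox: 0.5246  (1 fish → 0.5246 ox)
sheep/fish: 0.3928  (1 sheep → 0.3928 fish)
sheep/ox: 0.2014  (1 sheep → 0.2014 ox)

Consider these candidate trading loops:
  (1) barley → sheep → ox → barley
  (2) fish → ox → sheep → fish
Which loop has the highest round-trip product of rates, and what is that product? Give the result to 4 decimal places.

(1) 1.132 × 0.2014 × 4.067 = 0.92721
(2) 0.5246 × 4.8 × 0.3928 = 0.98910
Highest is cycle (2) at 0.9891 (≤1, no arbitrage).

0.9891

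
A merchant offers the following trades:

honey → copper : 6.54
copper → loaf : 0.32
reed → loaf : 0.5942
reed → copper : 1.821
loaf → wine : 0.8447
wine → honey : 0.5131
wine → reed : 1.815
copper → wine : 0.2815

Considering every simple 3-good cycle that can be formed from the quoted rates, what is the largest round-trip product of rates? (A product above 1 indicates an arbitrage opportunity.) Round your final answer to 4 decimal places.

0.9446

wine→honey→copper→wine: 0.5131 × 6.54 × 0.2815 = 0.94462
reed→copper→wine→reed: 1.821 × 0.2815 × 1.815 = 0.93039
reed→loaf→wine→reed: 0.5942 × 0.8447 × 1.815 = 0.91099
Maximum is wine→honey→copper→wine at 0.9446; no arbitrage — every cycle loses value.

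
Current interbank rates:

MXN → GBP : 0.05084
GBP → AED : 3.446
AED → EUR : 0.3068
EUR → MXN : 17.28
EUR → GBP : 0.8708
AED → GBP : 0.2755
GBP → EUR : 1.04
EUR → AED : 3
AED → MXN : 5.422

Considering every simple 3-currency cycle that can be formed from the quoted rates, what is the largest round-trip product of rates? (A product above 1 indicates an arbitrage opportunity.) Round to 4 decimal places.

MXN→GBP→AED→MXN: 0.05084 × 3.446 × 5.422 = 0.94991
EUR→GBP→AED→EUR: 0.8708 × 3.446 × 0.3068 = 0.92064
MXN→GBP→EUR→MXN: 0.05084 × 1.04 × 17.28 = 0.91366
EUR→AED→GBP→EUR: 3 × 0.2755 × 1.04 = 0.85956
Maximum is MXN→GBP→AED→MXN at 0.9499; no arbitrage — every cycle loses value.

0.9499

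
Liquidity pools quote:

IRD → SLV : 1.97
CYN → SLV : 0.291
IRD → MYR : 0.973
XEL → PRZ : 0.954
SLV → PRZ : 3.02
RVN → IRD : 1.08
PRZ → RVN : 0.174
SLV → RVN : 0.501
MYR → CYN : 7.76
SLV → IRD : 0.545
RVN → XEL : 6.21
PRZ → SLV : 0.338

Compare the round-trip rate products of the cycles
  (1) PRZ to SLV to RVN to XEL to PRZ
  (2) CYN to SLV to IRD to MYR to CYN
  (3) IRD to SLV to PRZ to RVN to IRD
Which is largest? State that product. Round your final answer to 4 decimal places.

1.1975

(1) 0.338 × 0.501 × 6.21 × 0.954 = 1.00322
(2) 0.291 × 0.545 × 0.973 × 7.76 = 1.19747
(3) 1.97 × 3.02 × 0.174 × 1.08 = 1.11801
Highest is cycle (2) at 1.1975 (>1, arbitrage).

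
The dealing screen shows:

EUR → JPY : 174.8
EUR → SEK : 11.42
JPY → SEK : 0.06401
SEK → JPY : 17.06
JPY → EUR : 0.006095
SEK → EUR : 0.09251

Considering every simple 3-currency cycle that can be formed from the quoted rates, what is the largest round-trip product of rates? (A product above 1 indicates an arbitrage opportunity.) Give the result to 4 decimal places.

1.1875

JPY→EUR→SEK→JPY: 0.006095 × 11.42 × 17.06 = 1.18746
JPY→SEK→EUR→JPY: 0.06401 × 0.09251 × 174.8 = 1.03509
Maximum is JPY→EUR→SEK→JPY at 1.1875; arbitrage exists.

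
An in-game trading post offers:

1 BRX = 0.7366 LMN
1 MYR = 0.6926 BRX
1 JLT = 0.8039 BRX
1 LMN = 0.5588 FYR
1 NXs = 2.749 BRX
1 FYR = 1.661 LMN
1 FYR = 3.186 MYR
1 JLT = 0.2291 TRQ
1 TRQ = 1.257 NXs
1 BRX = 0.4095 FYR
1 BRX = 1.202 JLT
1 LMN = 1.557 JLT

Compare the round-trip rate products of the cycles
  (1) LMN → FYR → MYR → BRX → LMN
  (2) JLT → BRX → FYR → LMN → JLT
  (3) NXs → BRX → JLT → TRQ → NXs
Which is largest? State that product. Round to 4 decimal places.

(1) 0.5588 × 3.186 × 0.6926 × 0.7366 = 0.90827
(2) 0.8039 × 0.4095 × 1.661 × 1.557 = 0.85136
(3) 2.749 × 1.202 × 0.2291 × 1.257 = 0.95157
Highest is cycle (3) at 0.9516 (≤1, no arbitrage).

0.9516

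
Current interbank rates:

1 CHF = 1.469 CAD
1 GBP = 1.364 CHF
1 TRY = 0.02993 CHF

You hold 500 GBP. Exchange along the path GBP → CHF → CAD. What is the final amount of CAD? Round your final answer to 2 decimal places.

1001.86

500 GBP × 1.364 = 682 CHF
682 CHF × 1.469 = 1001.858 CAD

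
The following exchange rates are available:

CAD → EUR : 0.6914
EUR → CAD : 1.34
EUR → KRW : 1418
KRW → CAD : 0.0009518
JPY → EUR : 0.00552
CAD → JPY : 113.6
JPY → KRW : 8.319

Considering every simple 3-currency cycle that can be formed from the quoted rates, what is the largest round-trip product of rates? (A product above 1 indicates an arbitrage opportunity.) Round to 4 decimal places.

0.9331

EUR→KRW→CAD→EUR: 1418 × 0.0009518 × 0.6914 = 0.93315
KRW→CAD→JPY→KRW: 0.0009518 × 113.6 × 8.319 = 0.89949
EUR→CAD→JPY→EUR: 1.34 × 113.6 × 0.00552 = 0.84028
Maximum is EUR→KRW→CAD→EUR at 0.9331; no arbitrage — every cycle loses value.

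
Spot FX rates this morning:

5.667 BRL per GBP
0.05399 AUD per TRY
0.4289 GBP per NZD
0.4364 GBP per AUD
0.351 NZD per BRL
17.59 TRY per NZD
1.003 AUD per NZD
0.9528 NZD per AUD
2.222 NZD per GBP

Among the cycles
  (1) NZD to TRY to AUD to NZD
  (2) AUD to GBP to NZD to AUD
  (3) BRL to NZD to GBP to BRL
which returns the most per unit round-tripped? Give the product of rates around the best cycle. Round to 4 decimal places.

(1) 17.59 × 0.05399 × 0.9528 = 0.90486
(2) 0.4364 × 2.222 × 1.003 = 0.97259
(3) 0.351 × 0.4289 × 5.667 = 0.85313
Highest is cycle (2) at 0.9726 (≤1, no arbitrage).

0.9726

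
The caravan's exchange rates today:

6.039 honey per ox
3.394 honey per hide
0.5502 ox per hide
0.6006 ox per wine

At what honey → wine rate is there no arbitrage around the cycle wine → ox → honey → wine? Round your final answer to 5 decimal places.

0.27571

Known legs of the cycle: 0.6006 × 6.039 = 3.6270234
For no arbitrage the full-cycle product must be 1, so the missing rate is 1 / 3.6270234 ≈ 0.2757082.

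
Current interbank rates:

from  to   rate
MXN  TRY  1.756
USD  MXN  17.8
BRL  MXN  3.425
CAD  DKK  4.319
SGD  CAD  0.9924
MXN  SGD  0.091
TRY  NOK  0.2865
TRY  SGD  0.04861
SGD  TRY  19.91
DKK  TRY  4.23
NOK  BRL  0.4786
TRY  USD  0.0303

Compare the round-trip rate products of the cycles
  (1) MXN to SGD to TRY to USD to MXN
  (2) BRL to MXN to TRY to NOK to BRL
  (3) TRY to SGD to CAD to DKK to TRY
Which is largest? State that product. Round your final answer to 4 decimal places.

0.9772

(1) 0.091 × 19.91 × 0.0303 × 17.8 = 0.97718
(2) 3.425 × 1.756 × 0.2865 × 0.4786 = 0.82467
(3) 0.04861 × 0.9924 × 4.319 × 4.23 = 0.88132
Highest is cycle (1) at 0.9772 (≤1, no arbitrage).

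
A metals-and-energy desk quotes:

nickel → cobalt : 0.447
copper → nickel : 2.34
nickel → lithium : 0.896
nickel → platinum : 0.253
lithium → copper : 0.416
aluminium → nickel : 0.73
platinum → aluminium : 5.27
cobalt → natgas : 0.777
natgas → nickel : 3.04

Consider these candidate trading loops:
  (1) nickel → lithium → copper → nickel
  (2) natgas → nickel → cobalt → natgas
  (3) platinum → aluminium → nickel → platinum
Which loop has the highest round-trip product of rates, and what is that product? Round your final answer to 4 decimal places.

(1) 0.896 × 0.416 × 2.34 = 0.87220
(2) 3.04 × 0.447 × 0.777 = 1.05585
(3) 5.27 × 0.73 × 0.253 = 0.97332
Highest is cycle (2) at 1.0558 (>1, arbitrage).

1.0558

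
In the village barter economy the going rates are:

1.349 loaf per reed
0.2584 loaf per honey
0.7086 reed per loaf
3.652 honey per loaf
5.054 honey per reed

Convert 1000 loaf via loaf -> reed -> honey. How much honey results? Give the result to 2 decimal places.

3581.26

1000 loaf × 0.7086 = 708.6 reed
708.6 reed × 5.054 = 3581.2644 honey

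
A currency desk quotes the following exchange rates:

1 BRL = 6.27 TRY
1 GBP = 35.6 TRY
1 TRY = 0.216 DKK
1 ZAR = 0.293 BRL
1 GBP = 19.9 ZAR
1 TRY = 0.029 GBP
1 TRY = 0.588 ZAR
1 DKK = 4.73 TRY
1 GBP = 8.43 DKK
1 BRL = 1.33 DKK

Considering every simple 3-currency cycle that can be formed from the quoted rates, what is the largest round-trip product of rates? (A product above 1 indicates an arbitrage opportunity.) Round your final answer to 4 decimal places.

TRY→GBP→DKK→TRY: 0.029 × 8.43 × 4.73 = 1.15634
BRL→TRY→ZAR→BRL: 6.27 × 0.588 × 0.293 = 1.08022
Maximum is TRY→GBP→DKK→TRY at 1.1563; arbitrage exists.

1.1563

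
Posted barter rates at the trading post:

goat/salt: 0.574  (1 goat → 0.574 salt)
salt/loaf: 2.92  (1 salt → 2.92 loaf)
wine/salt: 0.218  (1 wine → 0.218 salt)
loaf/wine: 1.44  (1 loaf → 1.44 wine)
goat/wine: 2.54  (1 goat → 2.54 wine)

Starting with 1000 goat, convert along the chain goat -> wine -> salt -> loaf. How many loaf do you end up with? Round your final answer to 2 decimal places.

1000 goat × 2.54 = 2540 wine
2540 wine × 0.218 = 553.72 salt
553.72 salt × 2.92 = 1616.8624 loaf

1616.86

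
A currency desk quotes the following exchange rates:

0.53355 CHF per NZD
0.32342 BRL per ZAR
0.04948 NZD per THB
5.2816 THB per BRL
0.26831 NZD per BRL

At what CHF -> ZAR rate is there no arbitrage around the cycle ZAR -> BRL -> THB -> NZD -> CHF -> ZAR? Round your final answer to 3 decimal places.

Known legs of the cycle: 0.32342 × 5.2816 × 0.04948 × 0.53355 = 0.045095914142253888
For no arbitrage the full-cycle product must be 1, so the missing rate is 1 / 0.045095914142253888 ≈ 22.17496.

22.175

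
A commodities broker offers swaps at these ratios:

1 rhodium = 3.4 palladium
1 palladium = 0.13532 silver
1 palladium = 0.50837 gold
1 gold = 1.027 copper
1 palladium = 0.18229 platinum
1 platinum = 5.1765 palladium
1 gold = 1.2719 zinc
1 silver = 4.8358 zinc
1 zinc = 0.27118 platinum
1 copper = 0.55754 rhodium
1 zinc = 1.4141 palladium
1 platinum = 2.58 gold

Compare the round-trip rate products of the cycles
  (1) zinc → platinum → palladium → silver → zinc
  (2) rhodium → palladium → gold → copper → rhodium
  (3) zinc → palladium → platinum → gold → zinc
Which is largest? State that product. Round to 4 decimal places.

(1) 0.27118 × 5.1765 × 0.13532 × 4.8358 = 0.91860
(2) 3.4 × 0.50837 × 1.027 × 0.55754 = 0.98970
(3) 1.4141 × 0.18229 × 2.58 × 1.2719 = 0.84589
Highest is cycle (2) at 0.9897 (≤1, no arbitrage).

0.9897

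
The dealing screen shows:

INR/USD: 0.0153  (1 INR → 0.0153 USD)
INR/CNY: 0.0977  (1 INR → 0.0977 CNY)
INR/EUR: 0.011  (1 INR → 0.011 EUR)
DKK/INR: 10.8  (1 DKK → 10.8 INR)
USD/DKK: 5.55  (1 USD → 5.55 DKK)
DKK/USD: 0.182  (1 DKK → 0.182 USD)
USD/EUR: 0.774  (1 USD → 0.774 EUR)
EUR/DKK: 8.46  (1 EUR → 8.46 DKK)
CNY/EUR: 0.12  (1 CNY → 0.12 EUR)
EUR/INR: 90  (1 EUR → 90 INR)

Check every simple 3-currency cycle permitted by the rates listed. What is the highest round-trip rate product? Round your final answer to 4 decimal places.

DKK→USD→EUR→DKK: 0.182 × 0.774 × 8.46 = 1.19174
EUR→INR→USD→EUR: 90 × 0.0153 × 0.774 = 1.06580
EUR→INR→CNY→EUR: 90 × 0.0977 × 0.12 = 1.05516
DKK→INR→EUR→DKK: 10.8 × 0.011 × 8.46 = 1.00505
DKK→INR→USD→DKK: 10.8 × 0.0153 × 5.55 = 0.91708
Maximum is DKK→USD→EUR→DKK at 1.1917; arbitrage exists.

1.1917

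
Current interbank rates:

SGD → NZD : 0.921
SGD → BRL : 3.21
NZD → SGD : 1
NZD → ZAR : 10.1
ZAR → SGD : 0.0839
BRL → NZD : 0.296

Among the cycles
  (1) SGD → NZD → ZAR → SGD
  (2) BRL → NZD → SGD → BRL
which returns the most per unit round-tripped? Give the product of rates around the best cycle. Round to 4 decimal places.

0.9502

(1) 0.921 × 10.1 × 0.0839 = 0.78045
(2) 0.296 × 1 × 3.21 = 0.95016
Highest is cycle (2) at 0.9502 (≤1, no arbitrage).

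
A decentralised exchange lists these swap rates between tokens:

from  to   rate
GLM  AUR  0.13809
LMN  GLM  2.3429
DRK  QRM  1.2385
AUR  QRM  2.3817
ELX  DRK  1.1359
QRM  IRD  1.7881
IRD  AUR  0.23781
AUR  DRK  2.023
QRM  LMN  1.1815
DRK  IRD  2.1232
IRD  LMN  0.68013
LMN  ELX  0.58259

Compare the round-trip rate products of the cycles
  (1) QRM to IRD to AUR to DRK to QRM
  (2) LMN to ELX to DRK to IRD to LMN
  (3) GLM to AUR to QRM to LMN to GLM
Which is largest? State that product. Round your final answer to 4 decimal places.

(1) 1.7881 × 0.23781 × 2.023 × 1.2385 = 1.06540
(2) 0.58259 × 1.1359 × 2.1232 × 0.68013 = 0.95562
(3) 0.13809 × 2.3817 × 1.1815 × 2.3429 = 0.91041
Highest is cycle (1) at 1.0654 (>1, arbitrage).

1.0654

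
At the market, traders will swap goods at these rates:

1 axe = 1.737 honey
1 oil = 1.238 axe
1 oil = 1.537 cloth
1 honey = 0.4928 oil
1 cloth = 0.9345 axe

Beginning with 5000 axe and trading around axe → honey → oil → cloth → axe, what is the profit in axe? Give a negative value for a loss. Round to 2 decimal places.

5000 axe × 1.737 = 8685 honey
8685 honey × 0.4928 = 4279.968 oil
4279.968 oil × 1.537 = 6578.310816 cloth
6578.310816 cloth × 0.9345 = 6147.431457552 axe
Net change: 6147.431457552 − 5000 = 1147.431457552 axe

1147.43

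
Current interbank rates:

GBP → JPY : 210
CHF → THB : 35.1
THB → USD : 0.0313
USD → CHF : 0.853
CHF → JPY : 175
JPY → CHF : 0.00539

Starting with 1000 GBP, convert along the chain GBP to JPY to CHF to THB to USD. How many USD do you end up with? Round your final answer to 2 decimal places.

1000 GBP × 210 = 210000 JPY
210000 JPY × 0.00539 = 1131.9 CHF
1131.9 CHF × 35.1 = 39729.69 THB
39729.69 THB × 0.0313 = 1243.539297 USD

1243.54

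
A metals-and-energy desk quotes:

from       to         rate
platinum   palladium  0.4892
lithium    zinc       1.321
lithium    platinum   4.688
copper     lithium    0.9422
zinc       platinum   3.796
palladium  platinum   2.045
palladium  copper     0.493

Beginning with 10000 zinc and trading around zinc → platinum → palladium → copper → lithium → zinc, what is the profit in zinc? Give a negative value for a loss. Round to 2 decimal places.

10000 zinc × 3.796 = 37960 platinum
37960 platinum × 0.4892 = 18570.032 palladium
18570.032 palladium × 0.493 = 9155.025776 copper
9155.025776 copper × 0.9422 = 8625.8652861472 lithium
8625.8652861472 lithium × 1.321 = 11394.7680430004512 zinc
Net change: 11394.7680430004512 − 10000 = 1394.7680430004512 zinc

1394.77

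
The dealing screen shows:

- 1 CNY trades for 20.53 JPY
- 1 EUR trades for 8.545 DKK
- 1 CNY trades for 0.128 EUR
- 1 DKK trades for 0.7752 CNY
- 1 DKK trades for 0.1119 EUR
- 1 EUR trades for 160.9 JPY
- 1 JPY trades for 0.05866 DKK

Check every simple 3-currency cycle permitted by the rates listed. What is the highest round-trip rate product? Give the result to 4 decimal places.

DKK→EUR→JPY→DKK: 0.1119 × 160.9 × 0.05866 = 1.05616
DKK→CNY→JPY→DKK: 0.7752 × 20.53 × 0.05866 = 0.93357
DKK→CNY→EUR→DKK: 0.7752 × 0.128 × 8.545 = 0.84788
Maximum is DKK→EUR→JPY→DKK at 1.0562; arbitrage exists.

1.0562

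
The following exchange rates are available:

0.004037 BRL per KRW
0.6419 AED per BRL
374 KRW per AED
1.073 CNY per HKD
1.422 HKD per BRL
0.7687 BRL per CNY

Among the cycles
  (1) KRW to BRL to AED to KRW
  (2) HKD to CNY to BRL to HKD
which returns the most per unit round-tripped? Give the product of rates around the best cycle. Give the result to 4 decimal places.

(1) 0.004037 × 0.6419 × 374 = 0.96917
(2) 1.073 × 0.7687 × 1.422 = 1.17289
Highest is cycle (2) at 1.1729 (>1, arbitrage).

1.1729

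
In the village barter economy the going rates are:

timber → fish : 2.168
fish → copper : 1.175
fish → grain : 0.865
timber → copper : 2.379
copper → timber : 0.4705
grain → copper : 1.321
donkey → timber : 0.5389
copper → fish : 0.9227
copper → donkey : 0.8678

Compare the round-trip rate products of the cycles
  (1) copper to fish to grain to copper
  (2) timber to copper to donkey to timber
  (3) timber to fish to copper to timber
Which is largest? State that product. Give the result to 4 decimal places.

1.1986

(1) 0.9227 × 0.865 × 1.321 = 1.05434
(2) 2.379 × 0.8678 × 0.5389 = 1.11256
(3) 2.168 × 1.175 × 0.4705 = 1.19855
Highest is cycle (3) at 1.1986 (>1, arbitrage).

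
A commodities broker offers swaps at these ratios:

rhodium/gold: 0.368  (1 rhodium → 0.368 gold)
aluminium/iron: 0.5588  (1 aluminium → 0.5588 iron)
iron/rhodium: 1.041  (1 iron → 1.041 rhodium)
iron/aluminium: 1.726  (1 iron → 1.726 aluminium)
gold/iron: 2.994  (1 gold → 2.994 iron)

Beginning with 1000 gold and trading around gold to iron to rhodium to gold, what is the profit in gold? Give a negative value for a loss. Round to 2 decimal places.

1000 gold × 2.994 = 2994 iron
2994 iron × 1.041 = 3116.754 rhodium
3116.754 rhodium × 0.368 = 1146.965472 gold
Net change: 1146.965472 − 1000 = 146.965472 gold

146.97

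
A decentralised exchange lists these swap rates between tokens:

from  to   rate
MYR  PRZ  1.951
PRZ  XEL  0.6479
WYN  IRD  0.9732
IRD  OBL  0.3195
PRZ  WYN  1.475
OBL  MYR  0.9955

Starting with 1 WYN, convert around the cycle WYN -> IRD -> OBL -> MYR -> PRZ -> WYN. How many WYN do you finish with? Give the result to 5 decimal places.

0.89077

1 WYN × 0.9732 = 0.9732 IRD
0.9732 IRD × 0.3195 = 0.3109374 OBL
0.3109374 OBL × 0.9955 = 0.3095381817 MYR
0.3095381817 MYR × 1.951 = 0.6039089924967 PRZ
0.6039089924967 PRZ × 1.475 = 0.8907657639326325 WYN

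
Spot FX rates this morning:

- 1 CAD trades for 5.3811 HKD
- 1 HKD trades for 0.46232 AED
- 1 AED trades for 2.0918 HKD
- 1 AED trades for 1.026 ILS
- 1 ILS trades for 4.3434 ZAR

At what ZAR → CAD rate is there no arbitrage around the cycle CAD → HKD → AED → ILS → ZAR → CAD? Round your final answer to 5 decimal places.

Known legs of the cycle: 5.3811 × 0.46232 × 1.026 × 4.3434 = 11.0864099075979168
For no arbitrage the full-cycle product must be 1, so the missing rate is 1 / 11.0864099075979168 ≈ 0.0902005.

0.09020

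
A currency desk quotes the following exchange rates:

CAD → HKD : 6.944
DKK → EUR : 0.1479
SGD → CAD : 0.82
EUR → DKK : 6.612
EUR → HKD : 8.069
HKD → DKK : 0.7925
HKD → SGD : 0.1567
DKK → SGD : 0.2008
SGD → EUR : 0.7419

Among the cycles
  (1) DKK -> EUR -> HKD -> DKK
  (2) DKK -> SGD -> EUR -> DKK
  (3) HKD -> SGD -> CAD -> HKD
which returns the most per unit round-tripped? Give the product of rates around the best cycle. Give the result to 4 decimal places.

(1) 0.1479 × 8.069 × 0.7925 = 0.94577
(2) 0.2008 × 0.7419 × 6.612 = 0.98501
(3) 0.1567 × 0.82 × 6.944 = 0.89226
Highest is cycle (2) at 0.9850 (≤1, no arbitrage).

0.9850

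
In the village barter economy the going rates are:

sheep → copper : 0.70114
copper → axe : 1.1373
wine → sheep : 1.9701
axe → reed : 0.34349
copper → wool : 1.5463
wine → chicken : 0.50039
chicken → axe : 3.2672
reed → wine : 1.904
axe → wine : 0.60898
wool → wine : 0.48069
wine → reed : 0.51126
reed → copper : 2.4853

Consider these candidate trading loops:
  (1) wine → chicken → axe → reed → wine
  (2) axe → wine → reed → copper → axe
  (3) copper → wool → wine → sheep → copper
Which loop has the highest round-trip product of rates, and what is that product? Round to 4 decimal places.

(1) 0.50039 × 3.2672 × 0.34349 × 1.904 = 1.06922
(2) 0.60898 × 0.51126 × 2.4853 × 1.1373 = 0.88003
(3) 1.5463 × 0.48069 × 1.9701 × 0.70114 = 1.02672
Highest is cycle (1) at 1.0692 (>1, arbitrage).

1.0692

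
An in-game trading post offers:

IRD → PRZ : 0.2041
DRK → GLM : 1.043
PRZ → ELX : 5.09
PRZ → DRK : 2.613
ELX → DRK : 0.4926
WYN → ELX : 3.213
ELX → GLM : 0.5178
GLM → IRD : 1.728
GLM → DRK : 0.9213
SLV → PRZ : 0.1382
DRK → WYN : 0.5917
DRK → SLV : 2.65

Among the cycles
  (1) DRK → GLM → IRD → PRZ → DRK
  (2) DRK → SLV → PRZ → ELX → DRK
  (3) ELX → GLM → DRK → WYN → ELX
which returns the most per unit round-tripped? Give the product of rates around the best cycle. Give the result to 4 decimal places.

(1) 1.043 × 1.728 × 0.2041 × 2.613 = 0.96119
(2) 2.65 × 0.1382 × 5.09 × 0.4926 = 0.91826
(3) 0.5178 × 0.9213 × 0.5917 × 3.213 = 0.90693
Highest is cycle (1) at 0.9612 (≤1, no arbitrage).

0.9612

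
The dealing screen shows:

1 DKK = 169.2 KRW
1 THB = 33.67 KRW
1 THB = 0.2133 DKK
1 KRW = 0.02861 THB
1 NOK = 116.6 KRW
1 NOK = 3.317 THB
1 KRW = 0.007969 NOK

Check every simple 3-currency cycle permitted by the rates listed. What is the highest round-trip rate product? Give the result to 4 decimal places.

KRW→THB→DKK→KRW: 0.02861 × 0.2133 × 169.2 = 1.03255
NOK→THB→KRW→NOK: 3.317 × 33.67 × 0.007969 = 0.89000
Maximum is KRW→THB→DKK→KRW at 1.0325; arbitrage exists.

1.0325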